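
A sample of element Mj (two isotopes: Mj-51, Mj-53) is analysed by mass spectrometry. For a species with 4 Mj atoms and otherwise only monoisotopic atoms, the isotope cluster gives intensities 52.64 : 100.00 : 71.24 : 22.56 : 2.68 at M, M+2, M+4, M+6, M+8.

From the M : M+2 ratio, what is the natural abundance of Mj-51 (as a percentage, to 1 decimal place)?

67.8%

Let p = fractional abundance of Mj-51. I(M+2)/I(M) = [C(4,1)·p^3·(1−p)] / p^4 = 4·(1−p)/p = 100.00/52.64 = 1.8997
(1−p)/p = 1.8997/4 = 0.4749  ⇒  p = 1/(1 + 0.4749) = 0.6780
Mj-51: 67.8%, Mj-53: 32.2%.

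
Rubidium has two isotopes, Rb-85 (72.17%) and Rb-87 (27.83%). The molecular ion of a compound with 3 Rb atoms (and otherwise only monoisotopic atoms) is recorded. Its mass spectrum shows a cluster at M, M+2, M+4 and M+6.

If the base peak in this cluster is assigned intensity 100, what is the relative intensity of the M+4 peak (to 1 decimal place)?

Term probabilities: M 0.3759, M+2 0.4349, M+4 0.1677, M+6 0.0216. Base peak = M+2.
P(M+2) = C(3,1) × 0.7217^2 × 0.2783^1 = 3 × 0.52085089 × 0.2783 = 0.434858 (base)
P(M+4) = C(3,2) × 0.7217^1 × 0.2783^2 = 3 × 0.7217 × 0.07745089 = 0.167689
Relative intensity = 0.167689 / 0.434858 × 100 = 38.6

38.6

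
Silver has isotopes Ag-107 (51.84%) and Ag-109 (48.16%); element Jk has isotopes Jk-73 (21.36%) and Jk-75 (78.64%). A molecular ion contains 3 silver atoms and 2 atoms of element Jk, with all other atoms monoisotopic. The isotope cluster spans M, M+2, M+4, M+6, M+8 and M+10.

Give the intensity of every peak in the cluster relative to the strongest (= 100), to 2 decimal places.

Silver pattern (n=3): 0.13931407 : 0.38827347 : 0.36071085 : 0.11170161
Element Jk pattern (n=2): 0.04562496 : 0.33595008 : 0.61842496
Convolve the two distributions (both contribute in 2-u steps):
  M: 0.13931407×0.04562496 = 0.006356
  M+2: 0.13931407×0.33595008 + 0.38827347×0.04562496 = 0.064518
  M+4: 0.13931407×0.61842496 + 0.38827347×0.33595008 + 0.36071085×0.04562496 = 0.233053
  M+6: 0.38827347×0.61842496 + 0.36071085×0.33595008 + 0.11170161×0.04562496 = 0.366395
  M+8: 0.36071085×0.61842496 + 0.11170161×0.33595008 = 0.260599
  M+10: 0.11170161×0.61842496 = 0.069079
Scale to base peak (0.366395) = 100: 1.73 : 17.61 : 63.61 : 100.00 : 71.13 : 18.85

1.73 : 17.61 : 63.61 : 100.00 : 71.13 : 18.85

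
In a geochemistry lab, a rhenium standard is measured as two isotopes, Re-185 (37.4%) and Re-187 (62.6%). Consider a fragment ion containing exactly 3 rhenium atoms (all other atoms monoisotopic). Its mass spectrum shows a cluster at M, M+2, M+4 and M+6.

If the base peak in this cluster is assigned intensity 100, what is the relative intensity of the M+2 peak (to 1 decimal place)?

59.7

(0.374 + 0.626)^3 gives M 0.0523, M+2 0.2627, M+4 0.4397, M+6 0.2453; the largest is M+4.
P(M+4) = C(3,2) × 0.374^1 × 0.626^2 = 3 × 0.3740 × 0.391876 = 0.439685 (base)
P(M+2) = C(3,1) × 0.374^2 × 0.626^1 = 3 × 0.139876 × 0.6260 = 0.262687
Relative intensity = 0.262687 / 0.439685 × 100 = 59.7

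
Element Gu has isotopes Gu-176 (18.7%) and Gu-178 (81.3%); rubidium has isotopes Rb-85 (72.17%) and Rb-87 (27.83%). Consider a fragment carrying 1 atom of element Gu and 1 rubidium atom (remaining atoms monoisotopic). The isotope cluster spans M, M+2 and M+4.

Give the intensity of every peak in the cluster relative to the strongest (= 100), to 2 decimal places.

21.13 : 100.00 : 35.42

Element Gu pattern (n=1): 0.1870 : 0.8130
Rubidium pattern (n=1): 0.7217 : 0.2783
Convolve the two distributions (both contribute in 2-u steps):
  M: 0.1870×0.7217 = 0.134958
  M+2: 0.1870×0.2783 + 0.8130×0.7217 = 0.638784
  M+4: 0.8130×0.2783 = 0.226258
Scale to base peak (0.638784) = 100: 21.13 : 100.00 : 35.42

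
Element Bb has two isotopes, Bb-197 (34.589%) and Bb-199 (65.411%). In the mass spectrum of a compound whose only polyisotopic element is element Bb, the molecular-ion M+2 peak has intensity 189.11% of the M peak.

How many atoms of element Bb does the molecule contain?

1

The M+2/M ratio from n Bb atoms is n · q/p = n · 0.65411/0.34589.
n = 1.8911 × 0.34589/0.65411 = 1.00 ≈ 1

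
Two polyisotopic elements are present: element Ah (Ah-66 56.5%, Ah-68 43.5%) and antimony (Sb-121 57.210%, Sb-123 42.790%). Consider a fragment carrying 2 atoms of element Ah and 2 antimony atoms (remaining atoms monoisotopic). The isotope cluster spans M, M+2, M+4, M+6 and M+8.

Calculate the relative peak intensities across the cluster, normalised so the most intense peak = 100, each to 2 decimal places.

Element Ah pattern (n=2): 0.319225 : 0.49155 : 0.189225
Antimony pattern (n=2): 0.32729841 : 0.48960318 : 0.18309841
Convolve the two distributions (both contribute in 2-u steps):
  M: 0.319225×0.32729841 = 0.104482
  M+2: 0.319225×0.48960318 + 0.49155×0.32729841 = 0.317177
  M+4: 0.319225×0.18309841 + 0.49155×0.48960318 + 0.189225×0.32729841 = 0.361047
  M+6: 0.49155×0.18309841 + 0.189225×0.48960318 = 0.182647
  M+8: 0.189225×0.18309841 = 0.034647
Scale to base peak (0.361047) = 100: 28.94 : 87.85 : 100.00 : 50.59 : 9.60

28.94 : 87.85 : 100.00 : 50.59 : 9.60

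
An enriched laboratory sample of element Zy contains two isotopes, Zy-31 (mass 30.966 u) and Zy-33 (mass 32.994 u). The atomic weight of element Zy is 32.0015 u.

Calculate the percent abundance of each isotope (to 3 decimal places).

With x = fraction of Zy-31 (so Zy-33 is 1 − x):
30.966·x + 32.994·(1 − x) = 32.0015
(30.966 − 32.994)·x = 32.0015 − 32.994
x = -0.9925 / -2.028 = 0.48940 → 48.940% Zy-31, 51.060% Zy-33.

Zy-31: 48.940%, Zy-33: 51.060%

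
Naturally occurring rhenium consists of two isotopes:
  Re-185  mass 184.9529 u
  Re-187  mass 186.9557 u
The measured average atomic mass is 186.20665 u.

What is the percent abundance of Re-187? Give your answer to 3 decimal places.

62.600%

Writing the weighted mean with unknown fraction x of Re-185:
184.9529·x + 186.9557·(1 − x) = 186.20665
(184.9529 − 186.9557)·x = 186.20665 − 186.9557
x = -0.74905 / -2.0028 = 0.37400 → 37.400% Re-185, 62.600% Re-187.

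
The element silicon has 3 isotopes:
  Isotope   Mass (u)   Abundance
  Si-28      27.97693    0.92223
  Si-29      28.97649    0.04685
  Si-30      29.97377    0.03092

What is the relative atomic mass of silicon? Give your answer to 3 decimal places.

28.086 u

Ar = Σ fᵢ·mᵢ = 0.92223 × 27.97693 + 0.04685 × 28.97649 + 0.03092 × 29.97377
= 25.801164 + 1.357549 + 0.926789 = 28.085502 u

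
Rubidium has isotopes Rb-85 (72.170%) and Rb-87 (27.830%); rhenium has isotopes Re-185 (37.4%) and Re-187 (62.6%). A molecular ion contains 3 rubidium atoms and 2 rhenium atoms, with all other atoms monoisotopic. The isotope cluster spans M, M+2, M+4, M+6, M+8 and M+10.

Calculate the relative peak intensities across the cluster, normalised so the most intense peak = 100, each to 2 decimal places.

Rubidium pattern (n=3): 0.37589809 : 0.43485841 : 0.16768892 : 0.02155458
Rhenium pattern (n=2): 0.139876 : 0.468248 : 0.391876
Convolve the two distributions (both contribute in 2-u steps):
  M: 0.37589809×0.139876 = 0.052579
  M+2: 0.37589809×0.468248 + 0.43485841×0.139876 = 0.236840
  M+4: 0.37589809×0.391876 + 0.43485841×0.468248 + 0.16768892×0.139876 = 0.374383
  M+6: 0.43485841×0.391876 + 0.16768892×0.468248 + 0.02155458×0.139876 = 0.251946
  M+8: 0.16768892×0.391876 + 0.02155458×0.468248 = 0.075806
  M+10: 0.02155458×0.391876 = 0.008447
Scale to base peak (0.374383) = 100: 14.04 : 63.26 : 100.00 : 67.30 : 20.25 : 2.26

14.04 : 63.26 : 100.00 : 67.30 : 20.25 : 2.26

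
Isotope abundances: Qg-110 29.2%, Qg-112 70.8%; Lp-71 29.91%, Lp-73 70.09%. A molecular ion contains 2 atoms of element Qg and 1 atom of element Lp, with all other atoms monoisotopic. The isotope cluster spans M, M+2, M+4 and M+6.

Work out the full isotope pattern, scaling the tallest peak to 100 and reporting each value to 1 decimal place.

5.8 : 41.7 : 100.0 : 79.9

Element Qg pattern (n=2): 0.085264 : 0.413472 : 0.501264
Element Lp pattern (n=1): 0.2991 : 0.7009
Convolve the two distributions (both contribute in 2-u steps):
  M: 0.085264×0.2991 = 0.025502
  M+2: 0.085264×0.7009 + 0.413472×0.2991 = 0.183431
  M+4: 0.413472×0.7009 + 0.501264×0.2991 = 0.439731
  M+6: 0.501264×0.7009 = 0.351336
Scale to base peak (0.439731) = 100: 5.8 : 41.7 : 100.0 : 79.9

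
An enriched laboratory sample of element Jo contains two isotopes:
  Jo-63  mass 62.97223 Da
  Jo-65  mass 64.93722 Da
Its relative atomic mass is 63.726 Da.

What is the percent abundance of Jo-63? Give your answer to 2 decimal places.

Let x be the fractional abundance of Jo-63; then Jo-65 has abundance 1 − x.
62.97223·x + 64.93722·(1 − x) = 63.726
(62.97223 − 64.93722)·x = 63.726 − 64.93722
x = -1.21122 / -1.96499 = 0.61640 → 61.64% Jo-63, 38.36% Jo-65.

61.64%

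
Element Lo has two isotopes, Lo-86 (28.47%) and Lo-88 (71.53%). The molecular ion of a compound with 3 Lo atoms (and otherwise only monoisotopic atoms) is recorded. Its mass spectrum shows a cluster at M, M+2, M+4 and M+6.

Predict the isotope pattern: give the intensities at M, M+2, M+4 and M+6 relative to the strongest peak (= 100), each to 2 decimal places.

5.28 : 39.80 : 100.00 : 83.75

Expanding (0.2847 + 0.7153)^3:
P(M) = 0.2847^3 = 0.023076
P(M+2) = 3 × 0.2847^2 × 0.7153^1 = 0.173934
P(M+4) = 3 × 0.2847^1 × 0.7153^2 = 0.437004
P(M+6) = 0.7153^3 = 0.365986
The M+4 peak is largest (0.437004); scaling to 100 gives 5.28 : 39.80 : 100.00 : 83.75.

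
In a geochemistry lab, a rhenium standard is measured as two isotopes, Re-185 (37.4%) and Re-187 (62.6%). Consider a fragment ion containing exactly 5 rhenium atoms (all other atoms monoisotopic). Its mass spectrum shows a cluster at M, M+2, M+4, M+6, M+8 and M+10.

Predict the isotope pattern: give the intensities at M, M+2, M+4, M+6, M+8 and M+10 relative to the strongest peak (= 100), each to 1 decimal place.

2.1 : 17.8 : 59.7 : 100.0 : 83.7 : 28.0

The 5 Re atoms are independent, so intensities follow the terms of (0.374 + 0.626)^5.
P(M) = 0.374^5 = 0.007317
P(M+2) = 5 × 0.374^4 × 0.626^1 = 0.061239
P(M+4) = 10 × 0.374^3 × 0.626^2 = 0.205005
P(M+6) = 10 × 0.374^2 × 0.626^3 = 0.343136
P(M+8) = 5 × 0.374^1 × 0.626^4 = 0.287170
P(M+10) = 0.626^5 = 0.096133
The M+6 peak is largest (0.343136); scaling to 100 gives 2.1 : 17.8 : 59.7 : 100.0 : 83.7 : 28.0.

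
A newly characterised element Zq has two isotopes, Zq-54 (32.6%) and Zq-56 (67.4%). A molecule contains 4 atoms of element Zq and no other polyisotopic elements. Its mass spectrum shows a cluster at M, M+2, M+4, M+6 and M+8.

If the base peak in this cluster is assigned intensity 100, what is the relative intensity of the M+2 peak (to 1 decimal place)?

(0.326 + 0.674)^4 gives M 0.0113, M+2 0.0934, M+4 0.2897, M+6 0.3993, M+8 0.2064; the largest is M+6.
P(M+6) = C(4,3) × 0.326^1 × 0.674^3 = 4 × 0.3260 × 0.30618202 = 0.399261 (base)
P(M+2) = C(4,1) × 0.326^3 × 0.674^1 = 4 × 0.03464598 × 0.6740 = 0.093406
Relative intensity = 0.093406 / 0.399261 × 100 = 23.4

23.4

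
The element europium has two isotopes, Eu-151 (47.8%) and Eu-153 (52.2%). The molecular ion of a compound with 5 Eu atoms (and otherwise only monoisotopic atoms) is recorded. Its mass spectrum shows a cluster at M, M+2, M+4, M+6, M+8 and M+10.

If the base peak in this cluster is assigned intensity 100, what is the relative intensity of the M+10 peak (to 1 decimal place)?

11.9

Binomial terms of (0.478 + 0.522)^5: M 0.0250, M+2 0.1363, M+4 0.2976, M+6 0.3250, M+8 0.1775, M+10 0.0388 → M+6 is the base peak.
P(M+6) = C(5,3) × 0.478^2 × 0.522^3 = 10 × 0.228484 × 0.14223665 = 0.324988 (base)
P(M+10) = C(5,5) × 0.478^0 × 0.522^5 = 1 × 1.0000 × 0.03875721 = 0.038757
Relative intensity = 0.038757 / 0.324988 × 100 = 11.9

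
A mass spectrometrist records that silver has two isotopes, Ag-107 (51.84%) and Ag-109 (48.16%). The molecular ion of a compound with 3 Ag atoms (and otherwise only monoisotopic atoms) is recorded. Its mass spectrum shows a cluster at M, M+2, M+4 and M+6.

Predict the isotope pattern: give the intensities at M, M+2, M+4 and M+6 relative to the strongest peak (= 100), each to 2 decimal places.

The 3 Ag atoms are independent, so intensities follow the terms of (0.5184 + 0.4816)^3.
P(M) = 0.5184^3 = 0.139314
P(M+2) = 3 × 0.5184^2 × 0.4816^1 = 0.388273
P(M+4) = 3 × 0.5184^1 × 0.4816^2 = 0.360711
P(M+6) = 0.4816^3 = 0.111702
The M+2 peak is largest (0.388273); scaling to 100 gives 35.88 : 100.00 : 92.90 : 28.77.

35.88 : 100.00 : 92.90 : 28.77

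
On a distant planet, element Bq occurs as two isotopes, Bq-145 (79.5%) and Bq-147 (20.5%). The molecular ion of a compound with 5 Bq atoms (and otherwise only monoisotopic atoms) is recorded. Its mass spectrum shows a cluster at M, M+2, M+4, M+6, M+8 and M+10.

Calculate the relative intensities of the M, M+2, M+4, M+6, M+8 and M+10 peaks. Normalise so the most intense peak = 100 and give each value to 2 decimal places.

77.56 : 100.00 : 51.57 : 13.30 : 1.71 : 0.09

Expanding (0.795 + 0.205)^5:
P(M) = 0.795^5 = 0.317567
P(M+2) = 5 × 0.795^4 × 0.205^1 = 0.409442
P(M+4) = 10 × 0.795^3 × 0.205^2 = 0.211159
P(M+6) = 10 × 0.795^2 × 0.205^3 = 0.054450
P(M+8) = 5 × 0.795^1 × 0.205^4 = 0.007020
P(M+10) = 0.205^5 = 0.000362
The M+2 peak is largest (0.409442); scaling to 100 gives 77.56 : 100.00 : 51.57 : 13.30 : 1.71 : 0.09.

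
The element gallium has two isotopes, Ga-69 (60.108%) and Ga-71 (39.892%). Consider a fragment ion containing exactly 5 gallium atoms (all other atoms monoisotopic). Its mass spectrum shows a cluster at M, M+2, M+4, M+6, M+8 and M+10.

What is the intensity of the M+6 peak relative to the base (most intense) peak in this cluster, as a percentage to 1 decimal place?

Term probabilities: M 0.0785, M+2 0.2604, M+4 0.3456, M+6 0.2294, M+8 0.0761, M+10 0.0101. Base peak = M+4.
P(M+4) = C(5,2) × 0.60108^3 × 0.39892^2 = 10 × 0.2171685 × 0.15913717 = 0.345596 (base)
P(M+6) = C(5,3) × 0.60108^2 × 0.39892^3 = 10 × 0.36129717 × 0.063483 = 0.229362
Relative intensity = 0.229362 / 0.345596 × 100 = 66.4

66.4%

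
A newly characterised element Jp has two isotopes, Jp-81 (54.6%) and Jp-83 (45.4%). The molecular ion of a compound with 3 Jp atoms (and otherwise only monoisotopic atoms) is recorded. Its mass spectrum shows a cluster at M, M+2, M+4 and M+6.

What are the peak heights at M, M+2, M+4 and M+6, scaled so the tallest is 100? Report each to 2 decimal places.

Expanding (0.546 + 0.454)^3:
P(M) = 0.546^3 = 0.162771
P(M+2) = 3 × 0.546^2 × 0.454^1 = 0.406034
P(M+4) = 3 × 0.546^1 × 0.454^2 = 0.337618
P(M+6) = 0.454^3 = 0.093577
The M+2 peak is largest (0.406034); scaling to 100 gives 40.09 : 100.00 : 83.15 : 23.05.

40.09 : 100.00 : 83.15 : 23.05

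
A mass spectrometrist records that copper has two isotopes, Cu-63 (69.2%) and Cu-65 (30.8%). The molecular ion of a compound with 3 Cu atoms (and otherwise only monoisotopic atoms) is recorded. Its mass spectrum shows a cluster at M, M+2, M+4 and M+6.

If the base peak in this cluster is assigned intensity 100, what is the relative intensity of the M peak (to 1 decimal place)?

74.9

Binomial terms of (0.692 + 0.308)^3: M 0.3314, M+2 0.4425, M+4 0.1969, M+6 0.0292 → M+2 is the base peak.
P(M+2) = C(3,1) × 0.692^2 × 0.308^1 = 3 × 0.478864 × 0.3080 = 0.442470 (base)
P(M) = C(3,0) × 0.692^3 × 0.308^0 = 1 × 0.33137389 × 1.0000 = 0.331374
Relative intensity = 0.331374 / 0.442470 × 100 = 74.9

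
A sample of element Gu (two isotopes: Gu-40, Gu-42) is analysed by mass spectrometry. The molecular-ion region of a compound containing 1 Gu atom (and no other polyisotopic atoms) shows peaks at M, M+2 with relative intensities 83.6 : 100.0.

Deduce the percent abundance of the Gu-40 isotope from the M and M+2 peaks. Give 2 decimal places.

45.53%

Write p for the Gu-40 fraction. I(M+2)/I(M) = [C(1,1)·p^0·(1−p)] / p^1 = 1·(1−p)/p = 100.0/83.6 = 1.1962
(1−p)/p = 1.1962/1 = 1.1962  ⇒  p = 1/(1 + 1.1962) = 0.4553
Gu-40: 45.53%, Gu-42: 54.47%.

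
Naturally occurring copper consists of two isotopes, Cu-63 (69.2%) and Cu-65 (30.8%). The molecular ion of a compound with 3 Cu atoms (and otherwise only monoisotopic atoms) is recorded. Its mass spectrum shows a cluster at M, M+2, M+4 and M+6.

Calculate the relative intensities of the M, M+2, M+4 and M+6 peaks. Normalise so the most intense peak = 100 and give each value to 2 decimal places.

Expanding (0.692 + 0.308)^3:
P(M) = 0.692^3 = 0.331374
P(M+2) = 3 × 0.692^2 × 0.308^1 = 0.442470
P(M+4) = 3 × 0.692^1 × 0.308^2 = 0.196938
P(M+6) = 0.308^3 = 0.029218
The M+2 peak is largest (0.442470); scaling to 100 gives 74.89 : 100.00 : 44.51 : 6.60.

74.89 : 100.00 : 44.51 : 6.60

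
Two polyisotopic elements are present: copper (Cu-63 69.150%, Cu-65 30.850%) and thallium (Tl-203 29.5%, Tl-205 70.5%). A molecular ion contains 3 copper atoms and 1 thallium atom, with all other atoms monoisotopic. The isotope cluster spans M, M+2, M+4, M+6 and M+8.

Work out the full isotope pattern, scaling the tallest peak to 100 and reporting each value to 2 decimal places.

26.35 : 98.22 : 100.00 : 39.93 : 5.59

Copper pattern (n=3): 0.33065611 : 0.44254842 : 0.19743483 : 0.02936064
Thallium pattern (n=1): 0.2950 : 0.7050
Convolve the two distributions (both contribute in 2-u steps):
  M: 0.33065611×0.2950 = 0.097544
  M+2: 0.33065611×0.7050 + 0.44254842×0.2950 = 0.363664
  M+4: 0.44254842×0.7050 + 0.19743483×0.2950 = 0.370240
  M+6: 0.19743483×0.7050 + 0.02936064×0.2950 = 0.147853
  M+8: 0.02936064×0.7050 = 0.020699
Scale to base peak (0.370240) = 100: 26.35 : 98.22 : 100.00 : 39.93 : 5.59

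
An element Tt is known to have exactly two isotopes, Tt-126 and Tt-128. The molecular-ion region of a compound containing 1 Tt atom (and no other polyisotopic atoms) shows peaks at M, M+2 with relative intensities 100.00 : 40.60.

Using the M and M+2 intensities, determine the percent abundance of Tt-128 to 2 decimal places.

28.88%

Let p = fractional abundance of Tt-126. I(M+2)/I(M) = [C(1,1)·p^0·(1−p)] / p^1 = 1·(1−p)/p = 40.60/100.00 = 0.4060
(1−p)/p = 0.4060/1 = 0.4060  ⇒  p = 1/(1 + 0.4060) = 0.7112
Tt-126: 71.12%, Tt-128: 28.88%.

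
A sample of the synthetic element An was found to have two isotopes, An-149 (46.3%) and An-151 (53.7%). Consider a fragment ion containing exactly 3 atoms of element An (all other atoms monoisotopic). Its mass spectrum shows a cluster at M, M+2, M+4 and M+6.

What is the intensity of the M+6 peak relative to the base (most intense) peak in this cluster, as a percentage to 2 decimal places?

Binomial terms of (0.463 + 0.537)^3: M 0.0993, M+2 0.3453, M+4 0.4005, M+6 0.1549 → M+4 is the base peak.
P(M+4) = C(3,2) × 0.463^1 × 0.537^2 = 3 × 0.4630 × 0.288369 = 0.400545 (base)
P(M+6) = C(3,3) × 0.463^0 × 0.537^3 = 1 × 1.0000 × 0.15485415 = 0.154854
Relative intensity = 0.154854 / 0.400545 × 100 = 38.66

38.66%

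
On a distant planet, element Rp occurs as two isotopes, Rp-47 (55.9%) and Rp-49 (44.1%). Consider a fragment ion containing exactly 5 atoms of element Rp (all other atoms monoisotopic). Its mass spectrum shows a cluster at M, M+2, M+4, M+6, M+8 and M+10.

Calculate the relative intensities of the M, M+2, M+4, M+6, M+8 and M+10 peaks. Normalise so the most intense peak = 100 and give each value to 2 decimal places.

16.07 : 63.38 : 100.00 : 78.89 : 31.12 : 4.91

Each Rp atom is independently Rp-47 (p = 0.559) or Rp-49 (q = 0.441); the cluster is the binomial expansion (p + q)^5.
P(M) = 0.559^5 = 0.054583
P(M+2) = 5 × 0.559^4 × 0.441^1 = 0.215306
P(M+4) = 10 × 0.559^3 × 0.441^2 = 0.339713
P(M+6) = 10 × 0.559^2 × 0.441^3 = 0.268003
P(M+8) = 5 × 0.559^1 × 0.441^4 = 0.105715
P(M+10) = 0.441^5 = 0.016680
The M+4 peak is largest (0.339713); scaling to 100 gives 16.07 : 63.38 : 100.00 : 78.89 : 31.12 : 4.91.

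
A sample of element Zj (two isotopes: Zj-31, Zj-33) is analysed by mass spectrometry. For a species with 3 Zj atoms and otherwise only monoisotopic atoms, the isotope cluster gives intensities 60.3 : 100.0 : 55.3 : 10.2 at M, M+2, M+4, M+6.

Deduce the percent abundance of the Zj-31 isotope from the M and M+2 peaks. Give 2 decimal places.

If p is the fraction of Zj that is Zj-31, then I(M+2)/I(M) = [C(3,1)·p^2·(1−p)] / p^3 = 3·(1−p)/p = 100.0/60.3 = 1.6584
(1−p)/p = 1.6584/3 = 0.5528  ⇒  p = 1/(1 + 0.5528) = 0.6440
Zj-31: 64.40%, Zj-33: 35.60%.

64.40%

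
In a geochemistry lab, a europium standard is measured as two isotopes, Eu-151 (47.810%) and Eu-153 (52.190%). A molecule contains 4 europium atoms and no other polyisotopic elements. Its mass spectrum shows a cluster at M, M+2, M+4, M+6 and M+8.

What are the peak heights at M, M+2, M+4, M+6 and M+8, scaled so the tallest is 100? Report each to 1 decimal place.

14.0 : 61.1 : 100.0 : 72.8 : 19.9

Each Eu atom is independently Eu-151 (p = 0.47810) or Eu-153 (q = 0.52190); the cluster is the binomial expansion (p + q)^4.
P(M) = 0.47810^4 = 0.052249
P(M+2) = 4 × 0.47810^3 × 0.52190^1 = 0.228141
P(M+4) = 6 × 0.47810^2 × 0.52190^2 = 0.373563
P(M+6) = 4 × 0.47810^1 × 0.52190^3 = 0.271857
P(M+8) = 0.52190^4 = 0.074191
The M+4 peak is largest (0.373563); scaling to 100 gives 14.0 : 61.1 : 100.0 : 72.8 : 19.9.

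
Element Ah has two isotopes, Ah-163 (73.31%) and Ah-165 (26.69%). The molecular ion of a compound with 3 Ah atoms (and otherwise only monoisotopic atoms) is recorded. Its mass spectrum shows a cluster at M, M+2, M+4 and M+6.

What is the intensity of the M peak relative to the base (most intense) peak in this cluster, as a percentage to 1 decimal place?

Binomial terms of (0.7331 + 0.2669)^3: M 0.3940, M+2 0.4303, M+4 0.1567, M+6 0.0190 → M+2 is the base peak.
P(M+2) = C(3,1) × 0.7331^2 × 0.2669^1 = 3 × 0.53743561 × 0.2669 = 0.430325 (base)
P(M) = C(3,0) × 0.7331^3 × 0.2669^0 = 1 × 0.39399405 × 1.0000 = 0.393994
Relative intensity = 0.393994 / 0.430325 × 100 = 91.6

91.6%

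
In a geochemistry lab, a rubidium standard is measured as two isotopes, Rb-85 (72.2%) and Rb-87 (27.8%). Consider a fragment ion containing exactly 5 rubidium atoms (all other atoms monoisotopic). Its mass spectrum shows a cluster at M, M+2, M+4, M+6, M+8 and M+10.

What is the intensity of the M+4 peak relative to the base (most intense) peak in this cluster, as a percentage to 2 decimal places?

77.01%

(0.722 + 0.278)^5 gives M 0.1962, M+2 0.3777, M+4 0.2909, M+6 0.1120, M+8 0.0216, M+10 0.0017; the largest is M+2.
P(M+2) = C(5,1) × 0.722^4 × 0.278^1 = 5 × 0.27173701 × 0.2780 = 0.377714 (base)
P(M+4) = C(5,2) × 0.722^3 × 0.278^2 = 10 × 0.37636705 × 0.077284 = 0.290872
Relative intensity = 0.290872 / 0.377714 × 100 = 77.01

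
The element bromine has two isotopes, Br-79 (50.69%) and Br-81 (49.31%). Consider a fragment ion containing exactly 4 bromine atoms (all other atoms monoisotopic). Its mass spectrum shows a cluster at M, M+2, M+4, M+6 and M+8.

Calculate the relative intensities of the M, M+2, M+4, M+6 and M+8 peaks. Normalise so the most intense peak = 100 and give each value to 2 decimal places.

Expanding (0.5069 + 0.4931)^4:
P(M) = 0.5069^4 = 0.066022
P(M+2) = 4 × 0.5069^3 × 0.4931^1 = 0.256899
P(M+4) = 6 × 0.5069^2 × 0.4931^2 = 0.374857
P(M+6) = 4 × 0.5069^1 × 0.4931^3 = 0.243101
P(M+8) = 0.4931^4 = 0.059121
The M+4 peak is largest (0.374857); scaling to 100 gives 17.61 : 68.53 : 100.00 : 64.85 : 15.77.

17.61 : 68.53 : 100.00 : 64.85 : 15.77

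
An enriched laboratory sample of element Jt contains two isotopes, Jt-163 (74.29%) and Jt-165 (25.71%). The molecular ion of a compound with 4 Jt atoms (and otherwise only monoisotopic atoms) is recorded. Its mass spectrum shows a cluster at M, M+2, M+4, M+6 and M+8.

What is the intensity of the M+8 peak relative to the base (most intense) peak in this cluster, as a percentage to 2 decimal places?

1.04%

Binomial terms of (0.7429 + 0.2571)^4: M 0.3046, M+2 0.4217, M+4 0.2189, M+6 0.0505, M+8 0.0044 → M+2 is the base peak.
P(M+2) = C(4,1) × 0.7429^3 × 0.2571^1 = 4 × 0.41000681 × 0.2571 = 0.421651 (base)
P(M+8) = C(4,4) × 0.7429^0 × 0.2571^4 = 1 × 1.0000 × 0.00436926 = 0.004369
Relative intensity = 0.004369 / 0.421651 × 100 = 1.04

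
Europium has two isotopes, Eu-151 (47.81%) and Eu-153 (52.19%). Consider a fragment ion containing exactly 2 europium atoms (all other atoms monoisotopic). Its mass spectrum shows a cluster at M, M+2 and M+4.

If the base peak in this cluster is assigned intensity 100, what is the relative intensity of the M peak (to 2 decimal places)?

45.80

Term probabilities: M 0.2286, M+2 0.4990, M+4 0.2724. Base peak = M+2.
P(M+2) = C(2,1) × 0.4781^1 × 0.5219^1 = 2 × 0.4781 × 0.5219 = 0.499041 (base)
P(M) = C(2,0) × 0.4781^2 × 0.5219^0 = 1 × 0.22857961 × 1.0000 = 0.228580
Relative intensity = 0.228580 / 0.499041 × 100 = 45.80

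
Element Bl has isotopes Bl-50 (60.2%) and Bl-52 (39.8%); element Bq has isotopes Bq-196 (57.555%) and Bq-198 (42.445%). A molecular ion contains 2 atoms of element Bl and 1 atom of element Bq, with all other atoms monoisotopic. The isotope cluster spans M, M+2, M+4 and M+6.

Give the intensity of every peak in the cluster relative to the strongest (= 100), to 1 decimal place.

Element Bl pattern (n=2): 0.362404 : 0.479192 : 0.158404
Element Bq pattern (n=1): 0.57555 : 0.42445
Convolve the two distributions (both contribute in 2-u steps):
  M: 0.362404×0.57555 = 0.208582
  M+2: 0.362404×0.42445 + 0.479192×0.57555 = 0.429621
  M+4: 0.479192×0.42445 + 0.158404×0.57555 = 0.294562
  M+6: 0.158404×0.42445 = 0.067235
Scale to base peak (0.429621) = 100: 48.6 : 100.0 : 68.6 : 15.6

48.6 : 100.0 : 68.6 : 15.6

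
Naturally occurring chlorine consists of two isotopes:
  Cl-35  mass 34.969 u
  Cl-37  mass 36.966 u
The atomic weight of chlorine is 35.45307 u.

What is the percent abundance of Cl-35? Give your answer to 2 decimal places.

75.76%

With x = fraction of Cl-35 (so Cl-37 is 1 − x):
34.969·x + 36.966·(1 − x) = 35.45307
(34.969 − 36.966)·x = 35.45307 − 36.966
x = -1.51293 / -1.997 = 0.75760 → 75.76% Cl-35, 24.24% Cl-37.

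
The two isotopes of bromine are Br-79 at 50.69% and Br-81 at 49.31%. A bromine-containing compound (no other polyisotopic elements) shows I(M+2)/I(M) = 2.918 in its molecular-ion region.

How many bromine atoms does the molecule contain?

The M+2/M ratio from n Br atoms is n · q/p = n · 0.4931/0.5069.
n = 2.918 × 0.5069/0.4931 = 3.00 ≈ 3

3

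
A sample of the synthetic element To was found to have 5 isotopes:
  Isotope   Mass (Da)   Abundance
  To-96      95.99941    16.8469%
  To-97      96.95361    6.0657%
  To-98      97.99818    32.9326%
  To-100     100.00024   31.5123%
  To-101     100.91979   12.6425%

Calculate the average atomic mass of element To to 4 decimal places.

98.5983 Da

The abundance-weighted mean is 0.168469 × 95.99941 + 0.060657 × 96.95361 + 0.329326 × 97.99818 + 0.315123 × 100.00024 + 0.126425 × 100.91979
= 16.172925 + 5.880915 + 32.273349 + 31.512376 + 12.758784 = 98.598349 Da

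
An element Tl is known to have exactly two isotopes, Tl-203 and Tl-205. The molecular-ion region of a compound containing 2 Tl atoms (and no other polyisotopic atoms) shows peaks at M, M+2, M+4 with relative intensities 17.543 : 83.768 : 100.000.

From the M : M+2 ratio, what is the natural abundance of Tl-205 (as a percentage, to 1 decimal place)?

Write p for the Tl-203 fraction. I(M+2)/I(M) = [C(2,1)·p^1·(1−p)] / p^2 = 2·(1−p)/p = 83.768/17.543 = 4.7750
(1−p)/p = 4.7750/2 = 2.3875  ⇒  p = 1/(1 + 2.3875) = 0.2952
Tl-203: 29.5%, Tl-205: 70.5%.

70.5%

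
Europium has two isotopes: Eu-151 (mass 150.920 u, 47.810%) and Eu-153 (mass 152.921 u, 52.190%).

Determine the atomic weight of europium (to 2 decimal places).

151.96 u

The abundance-weighted mean is 0.47810 × 150.920 + 0.52190 × 152.921
= 72.1549 + 79.8095 = 151.9644 u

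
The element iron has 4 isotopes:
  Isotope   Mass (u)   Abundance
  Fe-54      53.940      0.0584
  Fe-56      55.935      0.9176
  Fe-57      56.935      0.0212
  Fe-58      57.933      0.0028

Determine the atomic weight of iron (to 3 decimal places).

55.845 u

The abundance-weighted mean is 0.0584 × 53.940 + 0.9176 × 55.935 + 0.0212 × 56.935 + 0.0028 × 57.933
= 3.1501 + 51.3260 + 1.2070 + 0.1622 = 55.8453 u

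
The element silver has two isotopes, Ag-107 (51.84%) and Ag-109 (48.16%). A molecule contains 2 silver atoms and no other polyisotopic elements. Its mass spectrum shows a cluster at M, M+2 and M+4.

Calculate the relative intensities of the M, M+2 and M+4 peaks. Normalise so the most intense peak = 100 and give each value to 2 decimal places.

Expanding (0.5184 + 0.4816)^2:
P(M) = 0.5184^2 = 0.268739
P(M+2) = 2 × 0.5184^1 × 0.4816^1 = 0.499323
P(M+4) = 0.4816^2 = 0.231939
The M+2 peak is largest (0.499323); scaling to 100 gives 53.82 : 100.00 : 46.45.

53.82 : 100.00 : 46.45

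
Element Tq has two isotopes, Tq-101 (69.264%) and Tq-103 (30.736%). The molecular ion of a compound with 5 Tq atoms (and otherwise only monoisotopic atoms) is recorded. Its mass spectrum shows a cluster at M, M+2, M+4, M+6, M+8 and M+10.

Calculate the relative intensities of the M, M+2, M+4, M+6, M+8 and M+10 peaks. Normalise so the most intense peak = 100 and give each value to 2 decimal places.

45.07 : 100.00 : 88.75 : 39.38 : 8.74 : 0.78

The 5 Tq atoms are independent, so intensities follow the terms of (0.69264 + 0.30736)^5.
P(M) = 0.69264^5 = 0.159418
P(M+2) = 5 × 0.69264^4 × 0.30736^1 = 0.353710
P(M+4) = 10 × 0.69264^3 × 0.30736^2 = 0.313919
P(M+6) = 10 × 0.69264^2 × 0.30736^3 = 0.139302
P(M+8) = 5 × 0.69264^1 × 0.30736^4 = 0.030908
P(M+10) = 0.30736^5 = 0.002743
The M+2 peak is largest (0.353710); scaling to 100 gives 45.07 : 100.00 : 88.75 : 39.38 : 8.74 : 0.78.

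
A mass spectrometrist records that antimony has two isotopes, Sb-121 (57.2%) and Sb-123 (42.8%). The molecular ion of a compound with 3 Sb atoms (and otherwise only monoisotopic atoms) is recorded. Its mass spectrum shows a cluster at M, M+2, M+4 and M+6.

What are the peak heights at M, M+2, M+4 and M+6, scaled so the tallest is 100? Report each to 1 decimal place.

The 3 Sb atoms are independent, so intensities follow the terms of (0.572 + 0.428)^3.
P(M) = 0.572^3 = 0.187149
P(M+2) = 3 × 0.572^2 × 0.428^1 = 0.420104
P(M+4) = 3 × 0.572^1 × 0.428^2 = 0.314344
P(M+6) = 0.428^3 = 0.078403
The M+2 peak is largest (0.420104); scaling to 100 gives 44.5 : 100.0 : 74.8 : 18.7.

44.5 : 100.0 : 74.8 : 18.7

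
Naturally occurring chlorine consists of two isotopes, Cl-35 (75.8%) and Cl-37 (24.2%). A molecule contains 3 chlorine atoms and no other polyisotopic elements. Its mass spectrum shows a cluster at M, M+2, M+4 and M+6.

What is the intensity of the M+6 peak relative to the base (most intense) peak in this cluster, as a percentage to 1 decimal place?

(0.758 + 0.242)^3 gives M 0.4355, M+2 0.4171, M+4 0.1332, M+6 0.0142; the largest is M.
P(M) = C(3,0) × 0.758^3 × 0.242^0 = 1 × 0.43551951 × 1.0000 = 0.435520 (base)
P(M+6) = C(3,3) × 0.758^0 × 0.242^3 = 1 × 1.0000 × 0.01417249 = 0.014172
Relative intensity = 0.014172 / 0.435520 × 100 = 3.3

3.3%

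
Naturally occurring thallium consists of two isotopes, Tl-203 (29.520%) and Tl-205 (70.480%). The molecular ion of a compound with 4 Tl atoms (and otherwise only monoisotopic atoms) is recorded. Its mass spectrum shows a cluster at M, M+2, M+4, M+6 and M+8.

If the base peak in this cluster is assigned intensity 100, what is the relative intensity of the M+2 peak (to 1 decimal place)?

Binomial terms of (0.29520 + 0.70480)^4: M 0.0076, M+2 0.0725, M+4 0.2597, M+6 0.4134, M+8 0.2468 → M+6 is the base peak.
P(M+6) = C(4,3) × 0.29520^1 × 0.70480^3 = 4 × 0.2952 × 0.35010449 = 0.413403 (base)
P(M+2) = C(4,1) × 0.29520^3 × 0.70480^1 = 4 × 0.02572463 × 0.7048 = 0.072523
Relative intensity = 0.072523 / 0.413403 × 100 = 17.5

17.5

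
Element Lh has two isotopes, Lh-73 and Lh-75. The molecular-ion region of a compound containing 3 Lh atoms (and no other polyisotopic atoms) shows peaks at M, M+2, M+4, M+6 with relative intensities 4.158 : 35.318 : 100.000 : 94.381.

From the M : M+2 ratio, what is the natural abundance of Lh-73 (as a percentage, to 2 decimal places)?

26.10%

If p is the fraction of Lh that is Lh-73, then I(M+2)/I(M) = [C(3,1)·p^2·(1−p)] / p^3 = 3·(1−p)/p = 35.318/4.158 = 8.4940
(1−p)/p = 8.4940/3 = 2.8313  ⇒  p = 1/(1 + 2.8313) = 0.2610
Lh-73: 26.10%, Lh-75: 73.90%.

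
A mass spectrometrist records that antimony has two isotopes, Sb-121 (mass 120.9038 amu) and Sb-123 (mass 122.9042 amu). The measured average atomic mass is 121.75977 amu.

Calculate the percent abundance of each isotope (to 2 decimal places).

Let x be the fractional abundance of Sb-121; then Sb-123 has abundance 1 − x.
120.9038·x + 122.9042·(1 − x) = 121.75977
(120.9038 − 122.9042)·x = 121.75977 − 122.9042
x = -1.14443 / -2.0004 = 0.57210 → 57.21% Sb-121, 42.79% Sb-123.

Sb-121: 57.21%, Sb-123: 42.79%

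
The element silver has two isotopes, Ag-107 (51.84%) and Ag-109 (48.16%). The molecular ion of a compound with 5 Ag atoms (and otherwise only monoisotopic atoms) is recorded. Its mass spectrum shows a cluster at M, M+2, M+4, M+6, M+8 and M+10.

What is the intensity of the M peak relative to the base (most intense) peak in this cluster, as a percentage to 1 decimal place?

11.6%

Term probabilities: M 0.0374, M+2 0.1739, M+4 0.3231, M+6 0.3002, M+8 0.1394, M+10 0.0259. Base peak = M+4.
P(M+4) = C(5,2) × 0.5184^3 × 0.4816^2 = 10 × 0.13931407 × 0.23193856 = 0.323123 (base)
P(M) = C(5,0) × 0.5184^5 × 0.4816^0 = 1 × 0.03743906 × 1.0000 = 0.037439
Relative intensity = 0.037439 / 0.323123 × 100 = 11.6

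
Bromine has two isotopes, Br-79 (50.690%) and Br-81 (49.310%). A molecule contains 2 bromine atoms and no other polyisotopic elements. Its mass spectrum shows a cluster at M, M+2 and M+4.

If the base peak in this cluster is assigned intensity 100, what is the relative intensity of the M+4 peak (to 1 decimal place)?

Term probabilities: M 0.2569, M+2 0.4999, M+4 0.2431. Base peak = M+2.
P(M+2) = C(2,1) × 0.50690^1 × 0.49310^1 = 2 × 0.5069 × 0.4931 = 0.499905 (base)
P(M+4) = C(2,2) × 0.50690^0 × 0.49310^2 = 1 × 1.0000 × 0.24314761 = 0.243148
Relative intensity = 0.243148 / 0.499905 × 100 = 48.6

48.6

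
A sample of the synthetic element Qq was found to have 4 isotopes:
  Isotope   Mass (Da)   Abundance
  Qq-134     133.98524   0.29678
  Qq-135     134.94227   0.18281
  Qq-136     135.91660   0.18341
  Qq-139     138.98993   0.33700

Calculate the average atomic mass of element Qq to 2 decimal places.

The abundance-weighted mean is 0.29678 × 133.98524 + 0.18281 × 134.94227 + 0.18341 × 135.91660 + 0.33700 × 138.98993
= 39.764140 + 24.668796 + 24.928464 + 46.839606 = 136.201006 Da

136.20 Da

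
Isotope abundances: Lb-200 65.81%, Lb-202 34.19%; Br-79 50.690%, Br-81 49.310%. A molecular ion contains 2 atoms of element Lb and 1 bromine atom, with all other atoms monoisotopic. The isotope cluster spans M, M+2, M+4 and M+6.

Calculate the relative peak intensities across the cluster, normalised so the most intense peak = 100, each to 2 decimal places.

Element Lb pattern (n=2): 0.43309561 : 0.45000878 : 0.11689561
Bromine pattern (n=1): 0.5069 : 0.4931
Convolve the two distributions (both contribute in 2-u steps):
  M: 0.43309561×0.5069 = 0.219536
  M+2: 0.43309561×0.4931 + 0.45000878×0.5069 = 0.441669
  M+4: 0.45000878×0.4931 + 0.11689561×0.5069 = 0.281154
  M+6: 0.11689561×0.4931 = 0.057641
Scale to base peak (0.441669) = 100: 49.71 : 100.00 : 63.66 : 13.05

49.71 : 100.00 : 63.66 : 13.05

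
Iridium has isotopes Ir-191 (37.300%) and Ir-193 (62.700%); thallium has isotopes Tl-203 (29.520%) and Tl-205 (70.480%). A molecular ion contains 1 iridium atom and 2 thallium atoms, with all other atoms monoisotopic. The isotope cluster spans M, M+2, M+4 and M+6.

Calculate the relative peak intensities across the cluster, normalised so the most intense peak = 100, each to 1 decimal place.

Iridium pattern (n=1): 0.3730 : 0.6270
Thallium pattern (n=2): 0.08714304 : 0.41611392 : 0.49674304
Convolve the two distributions (both contribute in 2-u steps):
  M: 0.3730×0.08714304 = 0.032504
  M+2: 0.3730×0.41611392 + 0.6270×0.08714304 = 0.209849
  M+4: 0.3730×0.49674304 + 0.6270×0.41611392 = 0.446189
  M+6: 0.6270×0.49674304 = 0.311458
Scale to base peak (0.446189) = 100: 7.3 : 47.0 : 100.0 : 69.8

7.3 : 47.0 : 100.0 : 69.8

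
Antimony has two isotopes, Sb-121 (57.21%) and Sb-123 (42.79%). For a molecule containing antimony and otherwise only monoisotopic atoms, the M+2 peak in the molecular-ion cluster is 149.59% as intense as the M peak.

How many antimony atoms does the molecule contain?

2

The M+2/M ratio from n Sb atoms is n · q/p = n · 0.4279/0.5721.
n = 1.4959 × 0.5721/0.4279 = 2.00 ≈ 2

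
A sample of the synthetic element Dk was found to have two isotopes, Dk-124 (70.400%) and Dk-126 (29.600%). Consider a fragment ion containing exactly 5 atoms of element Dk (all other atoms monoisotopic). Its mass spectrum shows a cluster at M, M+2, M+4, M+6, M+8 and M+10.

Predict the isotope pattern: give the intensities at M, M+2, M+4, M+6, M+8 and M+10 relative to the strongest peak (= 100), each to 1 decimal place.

47.6 : 100.0 : 84.1 : 35.4 : 7.4 : 0.6

Each Dk atom is independently Dk-124 (p = 0.70400) or Dk-126 (q = 0.29600); the cluster is the binomial expansion (p + q)^5.
P(M) = 0.70400^5 = 0.172927
P(M+2) = 5 × 0.70400^4 × 0.29600^1 = 0.363540
P(M+4) = 10 × 0.70400^3 × 0.29600^2 = 0.305704
P(M+6) = 10 × 0.70400^2 × 0.29600^3 = 0.128535
P(M+8) = 5 × 0.70400^1 × 0.29600^4 = 0.027022
P(M+10) = 0.29600^5 = 0.002272
The M+2 peak is largest (0.363540); scaling to 100 gives 47.6 : 100.0 : 84.1 : 35.4 : 7.4 : 0.6.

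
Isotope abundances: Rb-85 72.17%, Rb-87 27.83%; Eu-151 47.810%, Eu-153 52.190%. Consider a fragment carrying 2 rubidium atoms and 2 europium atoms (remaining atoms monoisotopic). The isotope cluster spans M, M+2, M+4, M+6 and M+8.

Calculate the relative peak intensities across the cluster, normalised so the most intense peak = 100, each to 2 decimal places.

33.07 : 97.70 : 100.00 : 41.13 : 5.86

Rubidium pattern (n=2): 0.52085089 : 0.40169822 : 0.07745089
Europium pattern (n=2): 0.22857961 : 0.49904078 : 0.27237961
Convolve the two distributions (both contribute in 2-u steps):
  M: 0.52085089×0.22857961 = 0.119056
  M+2: 0.52085089×0.49904078 + 0.40169822×0.22857961 = 0.351746
  M+4: 0.52085089×0.27237961 + 0.40169822×0.49904078 + 0.07745089×0.22857961 = 0.360037
  M+6: 0.40169822×0.27237961 + 0.07745089×0.49904078 = 0.148066
  M+8: 0.07745089×0.27237961 = 0.021096
Scale to base peak (0.360037) = 100: 33.07 : 97.70 : 100.00 : 41.13 : 5.86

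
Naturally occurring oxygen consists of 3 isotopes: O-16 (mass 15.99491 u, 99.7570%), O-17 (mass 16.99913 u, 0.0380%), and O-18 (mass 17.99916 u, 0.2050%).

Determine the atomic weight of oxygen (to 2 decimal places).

16.00 u

Weight each isotope mass by its fractional abundance: 0.997570 × 15.99491 + 0.000380 × 16.99913 + 0.002050 × 17.99916
= 15.956042 + 0.006460 + 0.036898 = 15.999400 u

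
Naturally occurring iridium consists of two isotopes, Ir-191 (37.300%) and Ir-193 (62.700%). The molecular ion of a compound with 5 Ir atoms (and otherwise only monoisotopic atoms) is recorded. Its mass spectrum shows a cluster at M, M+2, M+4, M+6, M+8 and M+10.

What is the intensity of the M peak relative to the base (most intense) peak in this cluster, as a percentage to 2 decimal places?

(0.37300 + 0.62700)^5 gives M 0.0072, M+2 0.0607, M+4 0.2040, M+6 0.3429, M+8 0.2882, M+10 0.0969; the largest is M+6.
P(M+6) = C(5,3) × 0.37300^2 × 0.62700^3 = 10 × 0.139129 × 0.24649188 = 0.342942 (base)
P(M) = C(5,0) × 0.37300^5 × 0.62700^0 = 1 × 0.00722012 × 1.0000 = 0.007220
Relative intensity = 0.007220 / 0.342942 × 100 = 2.11

2.11%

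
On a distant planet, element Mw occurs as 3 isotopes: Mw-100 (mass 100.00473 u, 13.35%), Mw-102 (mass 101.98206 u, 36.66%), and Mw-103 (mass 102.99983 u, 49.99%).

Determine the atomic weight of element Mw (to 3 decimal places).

102.227 u

Average mass = Σ (abundance × isotope mass) = 0.1335 × 100.00473 + 0.3666 × 101.98206 + 0.4999 × 102.99983
= 13.350631 + 37.386623 + 51.489615 = 102.226869 u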